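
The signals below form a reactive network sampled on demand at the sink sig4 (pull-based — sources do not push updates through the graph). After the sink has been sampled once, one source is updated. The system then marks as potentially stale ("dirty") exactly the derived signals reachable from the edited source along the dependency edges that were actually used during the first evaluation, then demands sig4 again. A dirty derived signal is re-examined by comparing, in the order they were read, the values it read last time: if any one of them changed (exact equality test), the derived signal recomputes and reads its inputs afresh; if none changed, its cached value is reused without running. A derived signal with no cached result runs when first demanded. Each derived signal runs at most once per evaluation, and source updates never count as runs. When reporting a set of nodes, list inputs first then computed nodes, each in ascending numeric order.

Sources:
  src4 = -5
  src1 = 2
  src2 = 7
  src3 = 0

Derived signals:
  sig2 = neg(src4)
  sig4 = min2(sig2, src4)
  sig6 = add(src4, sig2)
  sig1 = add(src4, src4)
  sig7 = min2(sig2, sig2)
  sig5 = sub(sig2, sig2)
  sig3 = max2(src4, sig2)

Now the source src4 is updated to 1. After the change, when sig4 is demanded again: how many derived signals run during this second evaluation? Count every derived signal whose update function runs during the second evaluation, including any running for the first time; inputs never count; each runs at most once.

Run set: sig2, sig4 (2 run).

Initial pass — values computed on the first demand:
  sig2 = neg(-5) = 5
  sig4 = min2(5, -5) = -5

Second demand — change propagation:
  sig2: re-runs because src4 -5->1; new result -1.
  sig4: re-runs because sig2 5->-1; src4 -5->1; new result -1.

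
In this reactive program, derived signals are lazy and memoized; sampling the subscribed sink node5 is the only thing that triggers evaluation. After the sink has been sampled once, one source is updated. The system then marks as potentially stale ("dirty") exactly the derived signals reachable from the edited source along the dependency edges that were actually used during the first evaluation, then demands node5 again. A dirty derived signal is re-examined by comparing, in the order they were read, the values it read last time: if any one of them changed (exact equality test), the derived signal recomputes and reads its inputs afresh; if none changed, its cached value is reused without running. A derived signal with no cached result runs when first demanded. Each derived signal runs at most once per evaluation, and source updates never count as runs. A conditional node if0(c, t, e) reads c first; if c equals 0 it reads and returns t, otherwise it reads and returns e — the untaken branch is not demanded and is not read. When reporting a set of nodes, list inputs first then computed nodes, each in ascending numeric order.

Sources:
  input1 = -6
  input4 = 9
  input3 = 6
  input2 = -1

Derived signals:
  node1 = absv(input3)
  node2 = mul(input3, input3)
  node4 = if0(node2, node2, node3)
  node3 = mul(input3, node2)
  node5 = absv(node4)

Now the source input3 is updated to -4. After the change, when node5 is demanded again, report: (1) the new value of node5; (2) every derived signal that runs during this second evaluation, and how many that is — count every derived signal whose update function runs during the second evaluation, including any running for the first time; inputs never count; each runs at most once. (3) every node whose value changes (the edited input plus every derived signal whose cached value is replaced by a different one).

Demanding node5 again yields 64.
4 derived signals run: node2, node3, node4, node5.
The nodes whose values change: input3, node2, node3, node4, node5.

First demand of the output computes:
  node2 = mul(6, 6) = 36
  node3 = mul(6, 36) = 216
  node4 = if0(node2=36 -> else branch node3) = 216
  node5 = absv(216) = 216

After the edit, cleaning proceeds:
  node2: a read changed (input3 6->-4; input3 6->-4) — executes, giving 16.
  node3: a read changed (input3 6->-4; node2 36->16) — executes, giving -64.
  node4: a read changed (node2 36->16; node3 216->-64) — executes, giving -64.
  node5: a read changed (node4 216->-64) — executes, giving 64.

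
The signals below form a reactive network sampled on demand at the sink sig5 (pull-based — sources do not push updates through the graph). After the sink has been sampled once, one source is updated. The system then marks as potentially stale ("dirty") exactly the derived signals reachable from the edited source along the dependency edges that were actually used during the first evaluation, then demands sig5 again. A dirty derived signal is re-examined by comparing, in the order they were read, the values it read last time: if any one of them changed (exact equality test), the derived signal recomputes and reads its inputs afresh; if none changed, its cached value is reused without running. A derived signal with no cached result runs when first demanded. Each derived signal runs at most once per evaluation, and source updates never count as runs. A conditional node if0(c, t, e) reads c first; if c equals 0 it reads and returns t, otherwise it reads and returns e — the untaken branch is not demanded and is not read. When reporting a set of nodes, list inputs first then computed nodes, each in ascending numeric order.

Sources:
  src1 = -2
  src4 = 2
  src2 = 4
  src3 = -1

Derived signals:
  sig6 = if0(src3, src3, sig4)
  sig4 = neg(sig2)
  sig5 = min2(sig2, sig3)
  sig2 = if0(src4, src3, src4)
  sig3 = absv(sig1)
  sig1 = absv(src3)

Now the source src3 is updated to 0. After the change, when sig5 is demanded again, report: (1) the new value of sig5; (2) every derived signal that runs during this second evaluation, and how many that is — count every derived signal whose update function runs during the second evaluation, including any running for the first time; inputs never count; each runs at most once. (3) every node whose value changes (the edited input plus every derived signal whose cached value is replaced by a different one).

Initial pass — values computed on the first demand:
  sig1 = absv(-1) = 1
  sig2 = if0(src4=2 -> else branch src4) = 2
  sig3 = absv(1) = 1
  sig5 = min2(2, 1) = 1

Second demand — change propagation:
  sig1: re-runs because src3 -1->0; new result 0.
  sig3: re-runs because sig1 1->0; new result 0.
  sig5: re-runs because sig3 1->0; new result 0.

sig5 now evaluates to 0.
Run set: sig1, sig3, sig5 (3 run).
Changed values: src3, sig1, sig3, sig5.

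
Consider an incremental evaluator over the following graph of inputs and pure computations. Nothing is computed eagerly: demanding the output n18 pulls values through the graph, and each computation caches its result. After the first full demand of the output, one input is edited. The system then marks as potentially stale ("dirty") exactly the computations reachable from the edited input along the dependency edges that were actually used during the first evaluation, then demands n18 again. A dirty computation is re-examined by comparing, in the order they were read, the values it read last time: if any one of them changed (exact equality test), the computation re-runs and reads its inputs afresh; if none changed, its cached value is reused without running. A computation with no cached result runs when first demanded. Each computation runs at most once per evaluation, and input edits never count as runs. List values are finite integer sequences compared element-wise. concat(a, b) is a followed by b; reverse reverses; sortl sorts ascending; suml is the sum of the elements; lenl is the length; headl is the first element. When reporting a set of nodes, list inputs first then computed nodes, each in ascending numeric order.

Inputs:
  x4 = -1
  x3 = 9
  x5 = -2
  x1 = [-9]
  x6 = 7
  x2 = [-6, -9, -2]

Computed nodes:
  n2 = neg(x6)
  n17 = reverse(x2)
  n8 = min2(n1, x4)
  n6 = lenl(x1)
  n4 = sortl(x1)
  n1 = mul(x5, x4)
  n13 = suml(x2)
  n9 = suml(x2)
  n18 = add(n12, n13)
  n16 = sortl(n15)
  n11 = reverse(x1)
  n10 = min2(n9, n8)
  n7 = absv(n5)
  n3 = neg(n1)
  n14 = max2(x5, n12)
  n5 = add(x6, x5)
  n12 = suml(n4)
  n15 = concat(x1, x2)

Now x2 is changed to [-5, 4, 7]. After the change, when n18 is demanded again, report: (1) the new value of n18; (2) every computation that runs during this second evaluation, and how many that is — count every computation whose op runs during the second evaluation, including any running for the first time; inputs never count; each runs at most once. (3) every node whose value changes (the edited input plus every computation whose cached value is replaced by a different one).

Initial pass — values computed on the first demand:
  n4 = sortl([-9]) = [-9]
  n12 = suml([-9]) = -9
  n13 = suml([-6, -9, -2]) = -17
  n18 = add(-9, -17) = -26

Second demand — change propagation:
  n13: re-runs because x2 [-6, -9, -2]->[-5, 4, 7]; new result 6.
  n18: re-runs because n13 -17->6; new result -3.

n18 now evaluates to -3.
Run set: n13, n18 (2 run).
Changed values: x2, n13, n18.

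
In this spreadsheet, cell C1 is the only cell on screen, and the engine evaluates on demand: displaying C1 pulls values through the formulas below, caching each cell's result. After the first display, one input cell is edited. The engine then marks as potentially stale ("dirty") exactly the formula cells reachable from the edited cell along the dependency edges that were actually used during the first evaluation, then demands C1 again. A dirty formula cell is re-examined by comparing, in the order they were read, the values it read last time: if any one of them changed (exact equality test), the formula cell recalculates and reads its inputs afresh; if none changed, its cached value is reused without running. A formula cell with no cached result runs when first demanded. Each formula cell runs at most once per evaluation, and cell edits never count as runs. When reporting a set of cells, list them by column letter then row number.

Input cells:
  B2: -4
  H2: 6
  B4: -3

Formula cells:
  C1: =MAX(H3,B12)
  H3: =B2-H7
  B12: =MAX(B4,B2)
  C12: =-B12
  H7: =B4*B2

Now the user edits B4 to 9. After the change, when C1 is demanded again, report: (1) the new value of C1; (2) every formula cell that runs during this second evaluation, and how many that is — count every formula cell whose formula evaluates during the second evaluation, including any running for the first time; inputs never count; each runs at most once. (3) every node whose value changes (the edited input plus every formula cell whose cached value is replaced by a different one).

Initial pass — values computed on the first demand:
  B12 = MAX(-3, -4) = -3
  H7 = -3 * -4 = 12
  H3 = -4 - 12 = -16
  C1 = MAX(-16, -3) = -3

Second demand — change propagation:
  B12: re-runs because B4 -3->9; new result 9.
  H7: re-runs because B4 -3->9; new result -36.
  H3: re-runs because H7 12->-36; new result 32.
  C1: re-runs because H3 -16->32; B12 -3->9; new result 32.

C1 now evaluates to 32.
Run set: B12, C1, H3, H7 (4 run).
Changed values: B4, B12, C1, H3, H7.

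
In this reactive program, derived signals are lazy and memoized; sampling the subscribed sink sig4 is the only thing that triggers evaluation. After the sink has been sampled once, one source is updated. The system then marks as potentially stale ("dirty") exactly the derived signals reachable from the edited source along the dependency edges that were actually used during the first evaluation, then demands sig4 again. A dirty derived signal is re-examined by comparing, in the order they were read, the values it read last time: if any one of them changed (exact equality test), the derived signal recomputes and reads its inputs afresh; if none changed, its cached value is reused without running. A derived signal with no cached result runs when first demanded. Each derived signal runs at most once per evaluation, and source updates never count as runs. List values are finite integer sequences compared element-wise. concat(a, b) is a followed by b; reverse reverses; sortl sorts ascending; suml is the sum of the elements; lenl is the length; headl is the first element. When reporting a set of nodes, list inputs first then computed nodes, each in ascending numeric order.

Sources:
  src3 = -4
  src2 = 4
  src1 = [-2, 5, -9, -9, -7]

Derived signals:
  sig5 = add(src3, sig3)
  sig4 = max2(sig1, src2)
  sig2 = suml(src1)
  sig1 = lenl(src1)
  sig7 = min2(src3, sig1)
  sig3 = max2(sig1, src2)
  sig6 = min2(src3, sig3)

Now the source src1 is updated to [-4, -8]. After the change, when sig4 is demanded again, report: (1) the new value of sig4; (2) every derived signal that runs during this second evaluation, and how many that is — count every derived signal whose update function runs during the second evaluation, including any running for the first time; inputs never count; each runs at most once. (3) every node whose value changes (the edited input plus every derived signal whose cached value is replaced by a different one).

Demanding sig4 again yields 4.
2 derived signals run: sig1, sig4.
The nodes whose values change: src1, sig1, sig4.

First demand of the output computes:
  sig1 = lenl([-2, 5, -9, -9, -7]) = 5
  sig4 = max2(5, 4) = 5

After the edit, cleaning proceeds:
  sig1: a read changed (src1 [-2, 5, -9, -9, -7]->[-4, -8]) — executes, giving 2.
  sig4: a read changed (sig1 5->2) — executes, giving 4.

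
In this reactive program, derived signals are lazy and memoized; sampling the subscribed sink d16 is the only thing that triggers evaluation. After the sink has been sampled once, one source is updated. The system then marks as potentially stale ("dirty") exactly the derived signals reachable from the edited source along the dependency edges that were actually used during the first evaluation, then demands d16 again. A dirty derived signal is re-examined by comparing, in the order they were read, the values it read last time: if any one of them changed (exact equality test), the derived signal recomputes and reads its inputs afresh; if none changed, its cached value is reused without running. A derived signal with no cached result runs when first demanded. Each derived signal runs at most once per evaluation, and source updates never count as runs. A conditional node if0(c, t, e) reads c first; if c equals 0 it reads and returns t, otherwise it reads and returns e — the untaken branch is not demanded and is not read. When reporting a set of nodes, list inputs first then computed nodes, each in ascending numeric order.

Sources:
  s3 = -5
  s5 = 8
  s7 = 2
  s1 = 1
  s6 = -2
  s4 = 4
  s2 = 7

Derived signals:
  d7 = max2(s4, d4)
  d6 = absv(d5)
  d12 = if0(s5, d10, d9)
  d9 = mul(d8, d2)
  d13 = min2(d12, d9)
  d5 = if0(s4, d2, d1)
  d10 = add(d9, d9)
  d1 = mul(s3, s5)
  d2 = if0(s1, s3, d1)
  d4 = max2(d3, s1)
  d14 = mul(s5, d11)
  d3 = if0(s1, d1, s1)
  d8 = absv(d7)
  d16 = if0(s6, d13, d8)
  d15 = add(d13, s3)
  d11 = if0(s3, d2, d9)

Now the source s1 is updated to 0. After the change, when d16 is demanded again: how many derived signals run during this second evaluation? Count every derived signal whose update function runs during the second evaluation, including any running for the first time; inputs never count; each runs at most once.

4 derived signals run: d1, d3, d4, d7.
Note the branch switch — d1 had no cache and runs now for the first time.

First demand of the output computes:
  d3 = if0(s1=1 -> else branch s1) = 1
  d4 = max2(1, 1) = 1
  d7 = max2(4, 1) = 4
  d8 = absv(4) = 4
  d16 = if0(s6=-2 -> else branch d8) = 4

After the edit, cleaning proceeds:
  d1: had never run; runs now, result -40.
  d3: a read changed (s1 1->0; s1 1->0) — executes, giving -40.
  d4: a read changed (d3 1->-40; s1 1->0) — executes, giving 0.
  d7: a read changed (d4 1->0) — executes, giving 4 — identical to its old value.
  d8: dirty, but its reads are unchanged (d7 unchanged); cached 4 stands.
  d16: dirty, but its reads are unchanged (s6 unchanged, d8 unchanged); cached 4 stands.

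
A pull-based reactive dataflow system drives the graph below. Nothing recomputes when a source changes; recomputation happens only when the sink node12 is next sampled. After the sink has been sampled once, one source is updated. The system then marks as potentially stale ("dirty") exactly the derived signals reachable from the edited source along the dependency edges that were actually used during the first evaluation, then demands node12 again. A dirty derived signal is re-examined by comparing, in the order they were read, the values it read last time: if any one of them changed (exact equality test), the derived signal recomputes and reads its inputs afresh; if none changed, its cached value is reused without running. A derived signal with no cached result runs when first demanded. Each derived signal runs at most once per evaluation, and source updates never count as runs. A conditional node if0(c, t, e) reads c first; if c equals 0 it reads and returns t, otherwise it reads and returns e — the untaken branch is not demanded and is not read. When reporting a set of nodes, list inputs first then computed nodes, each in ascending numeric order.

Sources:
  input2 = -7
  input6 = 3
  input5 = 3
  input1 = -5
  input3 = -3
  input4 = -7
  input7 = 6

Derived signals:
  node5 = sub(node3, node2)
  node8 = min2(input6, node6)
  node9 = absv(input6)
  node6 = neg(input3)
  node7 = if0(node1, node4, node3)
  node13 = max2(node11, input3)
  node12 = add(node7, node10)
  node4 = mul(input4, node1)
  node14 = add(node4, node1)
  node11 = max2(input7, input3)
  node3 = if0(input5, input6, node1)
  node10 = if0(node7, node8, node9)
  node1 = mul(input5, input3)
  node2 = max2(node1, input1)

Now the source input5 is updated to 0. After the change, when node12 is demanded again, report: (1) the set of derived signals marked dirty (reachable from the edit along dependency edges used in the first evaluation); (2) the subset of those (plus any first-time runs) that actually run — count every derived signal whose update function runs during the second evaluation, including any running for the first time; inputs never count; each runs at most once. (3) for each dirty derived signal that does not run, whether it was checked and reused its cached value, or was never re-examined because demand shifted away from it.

Marked dirty: node1, node3, node7, node10, node12.
Derived signals that run: node1, node4, node6, node7, node8, node10, node12 — 7 in total.
Never re-examined (demand shifted away): node3.
Key observation: a condition flipped, so demand moved to the other branch — node3 is never re-examined.

First evaluation (everything demanded from the output):
  node1 = mul(3, -3) = -9
  node3 = if0(input5=3 -> else branch node1) = -9
  node7 = if0(node1=-9 -> else branch node3) = -9
  node9 = absv(3) = 3
  node10 = if0(node7=-9 -> else branch node9) = 3
  node12 = add(-9, 3) = -6

Propagation after the edit:
  node1: runs — input5 3->0; result 0.
  node3: marked dirty but never re-examined — demand shifted away from it.
  node4: demanded for the first time — runs, produces 0.
  node6: demanded for the first time — runs, produces 3.
  node7: runs — node1 -9->0; result 0.
  node8: demanded for the first time — runs, produces 3.
  node10: runs — node7 -9->0; result 3 (same value as before).
  node12: runs — node7 -9->0; result 3.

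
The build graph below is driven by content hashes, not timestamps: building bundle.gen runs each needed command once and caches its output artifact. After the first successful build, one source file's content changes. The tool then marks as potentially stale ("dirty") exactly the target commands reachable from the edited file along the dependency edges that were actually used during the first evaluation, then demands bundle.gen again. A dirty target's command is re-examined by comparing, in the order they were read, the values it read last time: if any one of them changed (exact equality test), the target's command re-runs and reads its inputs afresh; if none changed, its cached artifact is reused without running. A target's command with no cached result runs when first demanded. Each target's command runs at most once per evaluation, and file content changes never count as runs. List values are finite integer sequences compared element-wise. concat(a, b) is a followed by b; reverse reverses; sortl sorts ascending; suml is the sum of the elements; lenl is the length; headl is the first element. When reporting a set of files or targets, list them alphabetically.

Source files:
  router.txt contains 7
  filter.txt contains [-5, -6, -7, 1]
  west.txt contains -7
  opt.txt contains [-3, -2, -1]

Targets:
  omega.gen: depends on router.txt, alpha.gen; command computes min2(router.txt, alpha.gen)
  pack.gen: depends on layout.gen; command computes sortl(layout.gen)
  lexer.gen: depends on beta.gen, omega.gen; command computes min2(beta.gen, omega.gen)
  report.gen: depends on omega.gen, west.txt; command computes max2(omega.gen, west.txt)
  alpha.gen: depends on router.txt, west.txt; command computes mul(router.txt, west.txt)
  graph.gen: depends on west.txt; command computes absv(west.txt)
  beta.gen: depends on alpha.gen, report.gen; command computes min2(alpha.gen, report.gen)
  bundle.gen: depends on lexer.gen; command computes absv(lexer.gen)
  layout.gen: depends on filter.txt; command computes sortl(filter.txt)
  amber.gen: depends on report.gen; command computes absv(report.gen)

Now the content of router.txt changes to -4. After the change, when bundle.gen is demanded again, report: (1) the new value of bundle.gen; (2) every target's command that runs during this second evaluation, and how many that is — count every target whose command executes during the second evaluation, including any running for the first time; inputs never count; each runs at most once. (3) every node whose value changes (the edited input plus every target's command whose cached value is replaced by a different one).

bundle.gen now evaluates to 4.
Run set: alpha.gen, beta.gen, bundle.gen, lexer.gen, omega.gen, report.gen (6 run).
Changed values: alpha.gen, beta.gen, bundle.gen, lexer.gen, omega.gen, report.gen, router.txt.

Initial pass — values computed on the first demand:
  alpha.gen = mul(7, -7) = -49
  omega.gen = min2(7, -49) = -49
  report.gen = max2(-49, -7) = -7
  beta.gen = min2(-49, -7) = -49
  lexer.gen = min2(-49, -49) = -49
  bundle.gen = absv(-49) = 49

Second demand — change propagation:
  alpha.gen: re-runs because router.txt 7->-4; new result 28.
  omega.gen: re-runs because router.txt 7->-4; alpha.gen -49->28; new result -4.
  report.gen: re-runs because omega.gen -49->-4; new result -4.
  beta.gen: re-runs because alpha.gen -49->28; report.gen -7->-4; new result -4.
  lexer.gen: re-runs because beta.gen -49->-4; omega.gen -49->-4; new result -4.
  bundle.gen: re-runs because lexer.gen -49->-4; new result 4.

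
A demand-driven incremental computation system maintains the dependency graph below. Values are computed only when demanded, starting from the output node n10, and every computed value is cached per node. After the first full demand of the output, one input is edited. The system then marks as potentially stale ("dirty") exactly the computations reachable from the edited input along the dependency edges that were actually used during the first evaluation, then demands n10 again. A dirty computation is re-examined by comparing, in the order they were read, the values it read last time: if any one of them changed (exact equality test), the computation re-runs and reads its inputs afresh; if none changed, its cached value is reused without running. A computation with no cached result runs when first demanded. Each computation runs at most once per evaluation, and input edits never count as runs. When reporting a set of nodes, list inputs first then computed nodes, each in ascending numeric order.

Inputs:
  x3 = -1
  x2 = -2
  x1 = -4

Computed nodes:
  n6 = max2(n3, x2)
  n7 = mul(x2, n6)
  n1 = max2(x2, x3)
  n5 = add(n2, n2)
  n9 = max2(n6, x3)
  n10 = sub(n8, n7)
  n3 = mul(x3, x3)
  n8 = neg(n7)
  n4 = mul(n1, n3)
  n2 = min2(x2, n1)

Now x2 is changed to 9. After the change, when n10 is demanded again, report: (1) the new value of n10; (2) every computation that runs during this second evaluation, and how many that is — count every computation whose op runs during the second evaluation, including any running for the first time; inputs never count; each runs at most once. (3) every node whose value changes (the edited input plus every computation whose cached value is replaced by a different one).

First evaluation (everything demanded from the output):
  n3 = mul(-1, -1) = 1
  n6 = max2(1, -2) = 1
  n7 = mul(-2, 1) = -2
  n8 = neg(-2) = 2
  n10 = sub(2, -2) = 4

Propagation after the edit:
  n6: runs — x2 -2->9; result 9.
  n7: runs — x2 -2->9; n6 1->9; result 81.
  n8: runs — n7 -2->81; result -81.
  n10: runs — n8 2->-81; n7 -2->81; result -162.

New value of n10: -162.
Computations that run: n6, n7, n8, n10 — 4 in total.
Values that change: x2, n6, n7, n8, n10.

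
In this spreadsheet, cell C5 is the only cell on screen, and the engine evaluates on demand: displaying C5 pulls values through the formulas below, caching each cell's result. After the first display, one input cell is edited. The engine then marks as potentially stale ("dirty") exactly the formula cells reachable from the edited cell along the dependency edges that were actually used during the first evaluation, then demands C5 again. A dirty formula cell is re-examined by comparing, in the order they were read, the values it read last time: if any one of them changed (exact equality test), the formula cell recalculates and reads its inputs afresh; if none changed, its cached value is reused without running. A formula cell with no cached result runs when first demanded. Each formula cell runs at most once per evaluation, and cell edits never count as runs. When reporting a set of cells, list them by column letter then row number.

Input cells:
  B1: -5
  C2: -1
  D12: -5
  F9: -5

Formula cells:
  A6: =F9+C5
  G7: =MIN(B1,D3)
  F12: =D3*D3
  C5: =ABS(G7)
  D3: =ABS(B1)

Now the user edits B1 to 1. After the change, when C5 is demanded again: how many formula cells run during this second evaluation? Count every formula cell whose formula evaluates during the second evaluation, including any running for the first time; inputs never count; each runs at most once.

Initial pass — values computed on the first demand:
  D3 = ABS(-5) = 5
  G7 = MIN(-5, 5) = -5
  C5 = ABS(-5) = 5

Second demand — change propagation:
  D3: re-runs because B1 -5->1; new result 1.
  G7: re-runs because B1 -5->1; D3 5->1; new result 1.
  C5: re-runs because G7 -5->1; new result 1.

Run set: C5, D3, G7 (3 run).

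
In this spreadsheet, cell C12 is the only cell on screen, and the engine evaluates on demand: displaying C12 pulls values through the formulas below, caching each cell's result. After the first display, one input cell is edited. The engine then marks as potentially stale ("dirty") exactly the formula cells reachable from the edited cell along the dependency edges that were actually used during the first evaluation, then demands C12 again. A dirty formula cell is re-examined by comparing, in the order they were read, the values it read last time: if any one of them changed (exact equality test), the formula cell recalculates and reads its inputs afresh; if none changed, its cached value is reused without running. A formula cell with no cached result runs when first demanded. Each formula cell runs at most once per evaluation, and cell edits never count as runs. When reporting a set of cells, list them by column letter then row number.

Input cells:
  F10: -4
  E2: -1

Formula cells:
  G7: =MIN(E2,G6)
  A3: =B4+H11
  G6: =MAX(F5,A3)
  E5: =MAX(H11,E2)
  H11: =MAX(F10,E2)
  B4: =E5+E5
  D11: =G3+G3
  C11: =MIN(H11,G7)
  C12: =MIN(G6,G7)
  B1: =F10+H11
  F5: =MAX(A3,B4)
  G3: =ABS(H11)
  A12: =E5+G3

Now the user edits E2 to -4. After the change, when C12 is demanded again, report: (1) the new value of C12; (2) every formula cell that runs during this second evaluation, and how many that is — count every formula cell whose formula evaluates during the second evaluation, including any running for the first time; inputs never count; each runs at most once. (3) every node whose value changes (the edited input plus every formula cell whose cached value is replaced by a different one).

Initial pass — values computed on the first demand:
  H11 = MAX(-4, -1) = -1
  E5 = MAX(-1, -1) = -1
  B4 = -1 + -1 = -2
  A3 = -2 + -1 = -3
  F5 = MAX(-3, -2) = -2
  G6 = MAX(-2, -3) = -2
  G7 = MIN(-1, -2) = -2
  C12 = MIN(-2, -2) = -2

Second demand — change propagation:
  H11: re-runs because E2 -1->-4; new result -4.
  E5: re-runs because H11 -1->-4; E2 -1->-4; new result -4.
  B4: re-runs because E5 -1->-4; E5 -1->-4; new result -8.
  A3: re-runs because B4 -2->-8; H11 -1->-4; new result -12.
  F5: re-runs because A3 -3->-12; B4 -2->-8; new result -8.
  G6: re-runs because F5 -2->-8; A3 -3->-12; new result -8.
  G7: re-runs because E2 -1->-4; G6 -2->-8; new result -8.
  C12: re-runs because G6 -2->-8; G7 -2->-8; new result -8.

C12 now evaluates to -8.
Run set: A3, B4, C12, E5, F5, G6, G7, H11 (8 run).
Changed values: A3, B4, C12, E2, E5, F5, G6, G7, H11.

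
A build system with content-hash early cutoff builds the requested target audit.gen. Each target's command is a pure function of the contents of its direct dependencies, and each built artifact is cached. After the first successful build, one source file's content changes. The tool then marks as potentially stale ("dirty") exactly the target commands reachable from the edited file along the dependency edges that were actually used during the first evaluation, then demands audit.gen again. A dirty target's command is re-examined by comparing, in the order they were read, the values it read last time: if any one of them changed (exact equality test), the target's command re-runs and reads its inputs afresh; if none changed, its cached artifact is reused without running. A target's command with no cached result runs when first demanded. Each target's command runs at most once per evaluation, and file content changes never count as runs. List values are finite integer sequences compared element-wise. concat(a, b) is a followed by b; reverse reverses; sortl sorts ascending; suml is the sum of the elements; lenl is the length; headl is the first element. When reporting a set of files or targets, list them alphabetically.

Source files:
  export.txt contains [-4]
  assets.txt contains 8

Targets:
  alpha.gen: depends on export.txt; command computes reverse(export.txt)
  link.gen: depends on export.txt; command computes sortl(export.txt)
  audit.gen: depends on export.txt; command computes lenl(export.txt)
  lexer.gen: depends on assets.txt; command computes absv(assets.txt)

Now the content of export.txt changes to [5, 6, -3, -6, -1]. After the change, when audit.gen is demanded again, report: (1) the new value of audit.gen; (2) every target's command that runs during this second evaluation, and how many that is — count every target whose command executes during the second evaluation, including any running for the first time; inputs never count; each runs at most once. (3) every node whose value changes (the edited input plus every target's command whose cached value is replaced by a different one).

First evaluation (everything demanded from the output):
  audit.gen = lenl([-4]) = 1

Propagation after the edit:
  audit.gen: runs — export.txt [-4]->[5, 6, -3, -6, -1]; result 5.

New value of audit.gen: 5.
Target commands that run: audit.gen — 1 in total.
Values that change: audit.gen, export.txt.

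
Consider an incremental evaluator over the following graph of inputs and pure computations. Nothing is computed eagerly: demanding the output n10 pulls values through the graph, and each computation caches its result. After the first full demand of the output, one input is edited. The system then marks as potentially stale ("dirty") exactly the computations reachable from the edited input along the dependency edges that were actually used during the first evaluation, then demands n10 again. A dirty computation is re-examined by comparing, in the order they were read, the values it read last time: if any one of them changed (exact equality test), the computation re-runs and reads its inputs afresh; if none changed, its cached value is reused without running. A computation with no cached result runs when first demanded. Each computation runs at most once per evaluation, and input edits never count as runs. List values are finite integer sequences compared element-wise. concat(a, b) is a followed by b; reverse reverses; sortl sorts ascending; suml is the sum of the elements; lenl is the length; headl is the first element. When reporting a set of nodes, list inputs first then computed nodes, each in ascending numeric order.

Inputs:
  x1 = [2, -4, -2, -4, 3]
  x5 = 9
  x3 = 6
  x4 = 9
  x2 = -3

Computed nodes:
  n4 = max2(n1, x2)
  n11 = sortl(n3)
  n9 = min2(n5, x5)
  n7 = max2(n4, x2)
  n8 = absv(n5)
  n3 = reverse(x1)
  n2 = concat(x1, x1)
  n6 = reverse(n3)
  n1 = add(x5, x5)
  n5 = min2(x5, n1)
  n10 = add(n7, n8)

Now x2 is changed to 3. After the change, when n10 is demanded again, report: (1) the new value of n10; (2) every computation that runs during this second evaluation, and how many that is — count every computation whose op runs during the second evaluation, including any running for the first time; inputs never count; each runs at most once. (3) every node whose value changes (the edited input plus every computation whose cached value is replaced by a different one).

Initial pass — values computed on the first demand:
  n1 = add(9, 9) = 18
  n4 = max2(18, -3) = 18
  n5 = min2(9, 18) = 9
  n7 = max2(18, -3) = 18
  n8 = absv(9) = 9
  n10 = add(18, 9) = 27

Second demand — change propagation:
  n4: re-runs because x2 -3->3; new result 18 (unchanged).
  n7: re-runs because x2 -3->3; new result 18 (unchanged).
  n10: re-examined; everything it read last time is the same (n7 unchanged, n8 unchanged) — cache 27 kept, no run.

The important point: at n10 every value read last time is unchanged, so the dirty flag clears without a run.

n10 now evaluates to 27.
Run set: n4, n7 (2 run).
Changed values: x2.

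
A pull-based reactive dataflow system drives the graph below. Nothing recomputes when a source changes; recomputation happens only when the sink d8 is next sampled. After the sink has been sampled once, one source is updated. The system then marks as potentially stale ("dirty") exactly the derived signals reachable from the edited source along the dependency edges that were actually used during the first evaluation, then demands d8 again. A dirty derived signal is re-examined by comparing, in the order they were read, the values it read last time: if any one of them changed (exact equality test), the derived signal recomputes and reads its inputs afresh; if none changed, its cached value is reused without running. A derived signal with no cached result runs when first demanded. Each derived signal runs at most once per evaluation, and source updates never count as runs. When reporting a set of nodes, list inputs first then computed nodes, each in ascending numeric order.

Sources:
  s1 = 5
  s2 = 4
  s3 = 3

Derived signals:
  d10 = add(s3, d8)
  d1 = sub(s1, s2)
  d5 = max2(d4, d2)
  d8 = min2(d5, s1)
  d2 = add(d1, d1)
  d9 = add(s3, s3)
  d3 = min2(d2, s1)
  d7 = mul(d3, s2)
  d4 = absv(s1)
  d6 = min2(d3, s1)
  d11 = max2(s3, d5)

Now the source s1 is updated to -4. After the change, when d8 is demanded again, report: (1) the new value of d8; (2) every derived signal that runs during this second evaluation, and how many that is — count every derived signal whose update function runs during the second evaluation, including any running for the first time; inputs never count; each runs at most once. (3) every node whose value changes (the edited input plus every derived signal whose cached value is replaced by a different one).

New value of d8: -4.
Derived signals that run: d1, d2, d4, d5, d8 — 5 in total.
Values that change: s1, d1, d2, d4, d5, d8.

First evaluation (everything demanded from the output):
  d1 = sub(5, 4) = 1
  d2 = add(1, 1) = 2
  d4 = absv(5) = 5
  d5 = max2(5, 2) = 5
  d8 = min2(5, 5) = 5

Propagation after the edit:
  d1: runs — s1 5->-4; result -8.
  d2: runs — d1 1->-8; d1 1->-8; result -16.
  d4: runs — s1 5->-4; result 4.
  d5: runs — d4 5->4; d2 2->-16; result 4.
  d8: runs — d5 5->4; s1 5->-4; result -4.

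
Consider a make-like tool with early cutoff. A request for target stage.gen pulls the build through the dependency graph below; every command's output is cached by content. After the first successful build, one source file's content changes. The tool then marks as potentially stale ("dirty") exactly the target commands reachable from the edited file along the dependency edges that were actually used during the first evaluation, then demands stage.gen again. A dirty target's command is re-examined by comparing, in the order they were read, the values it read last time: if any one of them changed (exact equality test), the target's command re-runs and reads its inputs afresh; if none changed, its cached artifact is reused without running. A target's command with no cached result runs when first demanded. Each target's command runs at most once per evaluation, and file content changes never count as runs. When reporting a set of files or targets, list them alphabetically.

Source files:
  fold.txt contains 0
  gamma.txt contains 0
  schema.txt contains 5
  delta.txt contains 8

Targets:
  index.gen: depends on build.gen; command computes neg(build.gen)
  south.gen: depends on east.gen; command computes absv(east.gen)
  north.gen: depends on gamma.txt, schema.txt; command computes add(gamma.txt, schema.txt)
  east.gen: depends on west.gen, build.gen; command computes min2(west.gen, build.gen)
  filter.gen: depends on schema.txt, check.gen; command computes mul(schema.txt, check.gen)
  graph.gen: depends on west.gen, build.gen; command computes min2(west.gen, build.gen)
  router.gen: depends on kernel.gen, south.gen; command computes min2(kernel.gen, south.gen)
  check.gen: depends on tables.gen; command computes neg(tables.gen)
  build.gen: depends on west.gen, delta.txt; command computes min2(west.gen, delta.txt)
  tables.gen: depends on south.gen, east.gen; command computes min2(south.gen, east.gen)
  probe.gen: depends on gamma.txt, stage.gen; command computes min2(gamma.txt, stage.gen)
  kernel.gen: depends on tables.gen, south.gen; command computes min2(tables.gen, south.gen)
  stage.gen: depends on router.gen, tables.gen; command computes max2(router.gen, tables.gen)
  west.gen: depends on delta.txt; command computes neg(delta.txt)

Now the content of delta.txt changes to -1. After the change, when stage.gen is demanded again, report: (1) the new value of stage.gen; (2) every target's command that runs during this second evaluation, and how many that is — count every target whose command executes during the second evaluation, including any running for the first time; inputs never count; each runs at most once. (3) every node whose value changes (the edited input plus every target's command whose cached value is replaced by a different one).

Demanding stage.gen again yields -1.
8 target commands run: build.gen, east.gen, kernel.gen, router.gen, south.gen, stage.gen, tables.gen, west.gen.
The nodes whose values change: build.gen, delta.txt, east.gen, kernel.gen, router.gen, south.gen, stage.gen, tables.gen, west.gen.

First demand of the output computes:
  west.gen = neg(8) = -8
  build.gen = min2(-8, 8) = -8
  east.gen = min2(-8, -8) = -8
  south.gen = absv(-8) = 8
  tables.gen = min2(8, -8) = -8
  kernel.gen = min2(-8, 8) = -8
  router.gen = min2(-8, 8) = -8
  stage.gen = max2(-8, -8) = -8

After the edit, cleaning proceeds:
  west.gen: a read changed (delta.txt 8->-1) — executes, giving 1.
  build.gen: a read changed (west.gen -8->1; delta.txt 8->-1) — executes, giving -1.
  east.gen: a read changed (west.gen -8->1; build.gen -8->-1) — executes, giving -1.
  south.gen: a read changed (east.gen -8->-1) — executes, giving 1.
  tables.gen: a read changed (south.gen 8->1; east.gen -8->-1) — executes, giving -1.
  kernel.gen: a read changed (tables.gen -8->-1; south.gen 8->1) — executes, giving -1.
  router.gen: a read changed (kernel.gen -8->-1; south.gen 8->1) — executes, giving -1.
  stage.gen: a read changed (router.gen -8->-1; tables.gen -8->-1) — executes, giving -1.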